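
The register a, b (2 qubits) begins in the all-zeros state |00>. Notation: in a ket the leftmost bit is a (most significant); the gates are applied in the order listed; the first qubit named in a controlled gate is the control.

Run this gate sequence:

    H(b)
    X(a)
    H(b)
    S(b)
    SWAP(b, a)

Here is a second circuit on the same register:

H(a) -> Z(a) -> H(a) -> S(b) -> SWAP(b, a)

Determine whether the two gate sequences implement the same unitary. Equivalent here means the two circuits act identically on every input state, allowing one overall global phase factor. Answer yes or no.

Yes — the two circuits implement the same unitary up to a global phase.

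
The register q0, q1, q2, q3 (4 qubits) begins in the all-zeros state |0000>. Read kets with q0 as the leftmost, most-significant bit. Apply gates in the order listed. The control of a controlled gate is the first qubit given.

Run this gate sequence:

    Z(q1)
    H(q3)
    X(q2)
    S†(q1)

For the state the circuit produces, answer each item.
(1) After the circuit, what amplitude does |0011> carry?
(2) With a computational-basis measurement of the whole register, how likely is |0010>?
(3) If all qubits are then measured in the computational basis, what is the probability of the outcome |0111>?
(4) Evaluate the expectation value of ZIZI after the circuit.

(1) |0011> carries amplitude sqrt(2)/2 in the final state.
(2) Outcome |0010> occurs with probability 1/2.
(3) Outcome |0111> occurs with probability 0.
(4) In the final state, ZIZI has expectation -1.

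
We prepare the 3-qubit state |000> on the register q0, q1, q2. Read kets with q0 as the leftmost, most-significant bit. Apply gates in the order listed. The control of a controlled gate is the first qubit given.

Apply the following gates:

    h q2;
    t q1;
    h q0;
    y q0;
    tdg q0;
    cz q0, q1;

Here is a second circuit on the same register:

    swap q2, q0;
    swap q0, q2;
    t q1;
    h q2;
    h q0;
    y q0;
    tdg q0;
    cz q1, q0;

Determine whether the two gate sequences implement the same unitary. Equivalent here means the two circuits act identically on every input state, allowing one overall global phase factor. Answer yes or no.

Yes — the two circuits implement the same unitary up to a global phase.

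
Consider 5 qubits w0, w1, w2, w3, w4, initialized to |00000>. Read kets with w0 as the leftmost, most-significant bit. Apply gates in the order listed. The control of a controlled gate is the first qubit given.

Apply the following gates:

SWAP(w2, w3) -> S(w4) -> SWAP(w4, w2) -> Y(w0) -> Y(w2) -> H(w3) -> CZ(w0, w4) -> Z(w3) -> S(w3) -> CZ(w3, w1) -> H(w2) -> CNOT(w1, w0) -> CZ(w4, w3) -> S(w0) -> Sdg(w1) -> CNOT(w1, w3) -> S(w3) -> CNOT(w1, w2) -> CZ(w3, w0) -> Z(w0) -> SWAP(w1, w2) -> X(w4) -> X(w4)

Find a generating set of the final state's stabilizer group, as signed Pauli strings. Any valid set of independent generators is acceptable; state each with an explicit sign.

One valid set of independent stabilizer generators is -IXIII, -IIIXI, -ZIIII, +IIZII, +IIIIZ (any independent generating set of the same group is equally correct).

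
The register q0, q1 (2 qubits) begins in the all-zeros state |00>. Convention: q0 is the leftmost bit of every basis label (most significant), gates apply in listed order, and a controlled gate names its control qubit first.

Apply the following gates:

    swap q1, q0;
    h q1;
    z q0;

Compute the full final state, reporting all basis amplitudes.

After the circuit, the state carries amplitude sqrt(2)/2 on |00>, sqrt(2)/2 on |01>, 0 on |10>, 0 on |11>.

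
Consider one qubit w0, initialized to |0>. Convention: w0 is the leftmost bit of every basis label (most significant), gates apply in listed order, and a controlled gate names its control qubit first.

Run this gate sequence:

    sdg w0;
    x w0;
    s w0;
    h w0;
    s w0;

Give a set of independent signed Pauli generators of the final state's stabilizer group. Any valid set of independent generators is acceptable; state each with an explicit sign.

The stabilizer group can be generated by -Y, among other valid generating sets.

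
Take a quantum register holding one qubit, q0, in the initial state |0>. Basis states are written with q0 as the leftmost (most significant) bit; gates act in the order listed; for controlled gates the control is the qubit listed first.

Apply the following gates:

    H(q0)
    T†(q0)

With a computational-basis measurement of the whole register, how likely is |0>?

A full measurement returns |0> with probability 1/2.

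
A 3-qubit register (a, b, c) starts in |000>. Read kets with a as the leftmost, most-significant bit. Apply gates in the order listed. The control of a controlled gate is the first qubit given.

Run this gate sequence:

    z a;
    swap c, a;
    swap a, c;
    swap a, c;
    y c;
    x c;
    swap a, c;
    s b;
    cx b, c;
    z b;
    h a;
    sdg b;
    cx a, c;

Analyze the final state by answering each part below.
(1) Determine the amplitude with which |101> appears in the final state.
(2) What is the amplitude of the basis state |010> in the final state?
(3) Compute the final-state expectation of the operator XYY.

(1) |101> carries amplitude sqrt(2)*I/2 in the final state. Key observation: the block from step 3 through step 4 cancels to the identity and can be dropped.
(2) The amplitude on |010> is 0.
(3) The expectation value of XYY is 0.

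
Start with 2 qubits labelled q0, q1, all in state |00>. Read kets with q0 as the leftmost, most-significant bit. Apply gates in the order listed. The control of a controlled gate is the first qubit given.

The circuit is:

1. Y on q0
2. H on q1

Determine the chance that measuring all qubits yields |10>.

Outcome |10> occurs with probability 1/2.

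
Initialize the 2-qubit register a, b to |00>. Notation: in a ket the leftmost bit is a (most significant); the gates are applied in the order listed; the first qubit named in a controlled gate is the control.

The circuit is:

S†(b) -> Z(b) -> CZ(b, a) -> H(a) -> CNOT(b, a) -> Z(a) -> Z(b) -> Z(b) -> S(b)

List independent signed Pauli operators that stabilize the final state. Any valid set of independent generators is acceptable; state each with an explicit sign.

The final state is stabilized by the group generated by -XI, +IZ; other independent generating sets are equally valid.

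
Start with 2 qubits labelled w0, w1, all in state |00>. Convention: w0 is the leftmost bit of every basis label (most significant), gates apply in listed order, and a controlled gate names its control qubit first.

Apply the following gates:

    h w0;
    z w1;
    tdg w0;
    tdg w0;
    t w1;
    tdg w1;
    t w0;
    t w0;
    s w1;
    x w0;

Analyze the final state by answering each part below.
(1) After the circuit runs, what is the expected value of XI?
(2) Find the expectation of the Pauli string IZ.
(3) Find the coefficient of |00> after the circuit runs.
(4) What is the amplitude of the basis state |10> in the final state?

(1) In the final state, XI has expectation 1. Key observation: steps 3-8 multiply out to the identity, so the circuit reduces to the remaining gates.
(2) The expectation value of IZ is 1.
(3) The amplitude on |00> is sqrt(2)/2.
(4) |10> carries amplitude sqrt(2)/2 in the final state.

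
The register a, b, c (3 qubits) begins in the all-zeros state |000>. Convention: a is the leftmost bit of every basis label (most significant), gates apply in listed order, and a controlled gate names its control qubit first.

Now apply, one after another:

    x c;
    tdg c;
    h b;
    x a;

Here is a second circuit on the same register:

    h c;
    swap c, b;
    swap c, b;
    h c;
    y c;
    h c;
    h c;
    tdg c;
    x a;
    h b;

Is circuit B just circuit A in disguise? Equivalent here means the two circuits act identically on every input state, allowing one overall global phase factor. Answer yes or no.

No: there is an input state on which the two circuits produce genuinely different outputs (not merely differing by a phase).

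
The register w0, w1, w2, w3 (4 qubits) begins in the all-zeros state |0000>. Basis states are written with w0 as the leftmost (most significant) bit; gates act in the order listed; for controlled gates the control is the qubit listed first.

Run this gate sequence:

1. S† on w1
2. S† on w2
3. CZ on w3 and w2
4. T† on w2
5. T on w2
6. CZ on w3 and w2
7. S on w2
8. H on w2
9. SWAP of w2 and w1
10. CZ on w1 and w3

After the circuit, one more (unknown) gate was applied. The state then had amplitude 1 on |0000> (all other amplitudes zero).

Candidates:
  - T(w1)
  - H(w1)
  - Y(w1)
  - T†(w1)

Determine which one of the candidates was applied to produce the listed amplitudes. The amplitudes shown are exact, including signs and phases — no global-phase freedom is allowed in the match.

It was H(w1) that produced the state shown.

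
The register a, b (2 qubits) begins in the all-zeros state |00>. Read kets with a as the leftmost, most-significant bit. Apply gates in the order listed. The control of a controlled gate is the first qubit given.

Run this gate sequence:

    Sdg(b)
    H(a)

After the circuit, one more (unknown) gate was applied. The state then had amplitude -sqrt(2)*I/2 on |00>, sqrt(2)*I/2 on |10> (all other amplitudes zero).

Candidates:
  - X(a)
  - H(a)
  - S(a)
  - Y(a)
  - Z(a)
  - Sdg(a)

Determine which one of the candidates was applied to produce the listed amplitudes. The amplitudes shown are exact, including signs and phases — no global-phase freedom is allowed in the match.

It was Y(a) that produced the state shown.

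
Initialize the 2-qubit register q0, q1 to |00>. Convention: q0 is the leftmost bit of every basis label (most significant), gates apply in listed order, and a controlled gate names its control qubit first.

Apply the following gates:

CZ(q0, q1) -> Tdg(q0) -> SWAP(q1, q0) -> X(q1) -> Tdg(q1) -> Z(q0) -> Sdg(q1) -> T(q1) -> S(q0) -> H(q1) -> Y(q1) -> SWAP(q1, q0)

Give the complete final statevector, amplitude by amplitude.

The resulting statevector has amplitude sqrt(2)/2 on |00>, 0 on |01>, sqrt(2)/2 on |10>, 0 on |11>.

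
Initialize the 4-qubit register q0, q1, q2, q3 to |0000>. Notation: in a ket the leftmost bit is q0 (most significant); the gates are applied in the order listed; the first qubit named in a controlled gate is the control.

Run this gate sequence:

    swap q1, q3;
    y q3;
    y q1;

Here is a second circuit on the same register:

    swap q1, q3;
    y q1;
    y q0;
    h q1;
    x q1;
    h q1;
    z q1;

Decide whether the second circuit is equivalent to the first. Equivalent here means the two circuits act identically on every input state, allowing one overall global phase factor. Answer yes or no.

No: there is an input state on which the two circuits produce genuinely different outputs (not merely differing by a phase).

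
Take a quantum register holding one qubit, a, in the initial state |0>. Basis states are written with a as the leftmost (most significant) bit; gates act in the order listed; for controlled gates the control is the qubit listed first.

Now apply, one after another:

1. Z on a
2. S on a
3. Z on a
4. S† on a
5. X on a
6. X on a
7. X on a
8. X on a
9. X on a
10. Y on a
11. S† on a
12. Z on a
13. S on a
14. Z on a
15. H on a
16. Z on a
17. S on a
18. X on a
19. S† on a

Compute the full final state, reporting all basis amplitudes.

The final amplitudes are -sqrt(2)/2 on |0>, -sqrt(2)/2 on |1>. Key observation: steps 6-9 multiply out to the identity, so the circuit reduces to the remaining gates.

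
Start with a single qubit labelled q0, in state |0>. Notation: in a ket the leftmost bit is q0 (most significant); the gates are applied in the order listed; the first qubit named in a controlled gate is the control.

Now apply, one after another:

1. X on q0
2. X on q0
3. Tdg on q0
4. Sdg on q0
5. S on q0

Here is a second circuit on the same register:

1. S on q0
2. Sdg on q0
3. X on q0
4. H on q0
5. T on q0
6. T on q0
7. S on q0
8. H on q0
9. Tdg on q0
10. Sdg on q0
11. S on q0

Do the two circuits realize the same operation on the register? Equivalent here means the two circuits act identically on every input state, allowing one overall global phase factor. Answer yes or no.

Yes: on every input state the two circuits agree up to one overall phase factor.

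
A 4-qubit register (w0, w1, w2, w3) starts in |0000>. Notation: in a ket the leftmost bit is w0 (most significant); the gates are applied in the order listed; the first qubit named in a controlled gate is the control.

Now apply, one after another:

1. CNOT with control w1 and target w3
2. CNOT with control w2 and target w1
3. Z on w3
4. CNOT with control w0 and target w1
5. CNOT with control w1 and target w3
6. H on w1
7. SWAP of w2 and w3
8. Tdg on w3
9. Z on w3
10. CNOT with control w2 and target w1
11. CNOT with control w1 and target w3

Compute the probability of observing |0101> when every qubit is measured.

A full measurement returns |0101> with probability 1/2.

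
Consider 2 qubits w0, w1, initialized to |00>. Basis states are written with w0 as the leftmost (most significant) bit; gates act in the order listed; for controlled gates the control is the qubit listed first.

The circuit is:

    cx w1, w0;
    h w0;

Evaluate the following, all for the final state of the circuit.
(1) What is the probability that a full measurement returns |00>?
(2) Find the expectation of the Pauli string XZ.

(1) Outcome |00> occurs with probability 1/2.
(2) The expectation value of XZ is 1.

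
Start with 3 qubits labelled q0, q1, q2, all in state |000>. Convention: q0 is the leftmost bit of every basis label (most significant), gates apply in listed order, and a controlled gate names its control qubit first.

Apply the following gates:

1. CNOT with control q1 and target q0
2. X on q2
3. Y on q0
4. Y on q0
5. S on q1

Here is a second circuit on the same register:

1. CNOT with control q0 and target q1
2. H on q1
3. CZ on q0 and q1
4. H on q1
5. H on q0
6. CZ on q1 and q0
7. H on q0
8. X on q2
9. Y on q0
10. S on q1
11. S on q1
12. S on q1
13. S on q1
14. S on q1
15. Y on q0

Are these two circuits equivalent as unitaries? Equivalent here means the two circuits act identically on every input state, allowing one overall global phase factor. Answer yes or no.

Yes: on every input state the two circuits agree up to one overall phase factor.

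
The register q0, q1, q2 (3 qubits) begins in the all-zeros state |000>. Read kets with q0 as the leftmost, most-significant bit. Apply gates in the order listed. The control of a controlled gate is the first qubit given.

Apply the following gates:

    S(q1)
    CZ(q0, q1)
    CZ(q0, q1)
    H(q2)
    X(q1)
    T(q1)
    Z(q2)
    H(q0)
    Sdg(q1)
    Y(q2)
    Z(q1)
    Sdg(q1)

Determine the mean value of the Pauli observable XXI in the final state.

The observable XXI averages to 0. Key observation: the block from step 2 through step 3 cancels to the identity and can be dropped.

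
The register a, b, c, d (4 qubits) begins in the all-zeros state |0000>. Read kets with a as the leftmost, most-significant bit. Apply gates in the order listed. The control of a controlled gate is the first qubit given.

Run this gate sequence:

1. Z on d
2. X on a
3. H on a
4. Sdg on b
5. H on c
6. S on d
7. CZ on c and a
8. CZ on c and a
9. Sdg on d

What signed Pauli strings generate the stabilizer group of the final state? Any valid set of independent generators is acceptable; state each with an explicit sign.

The stabilizer group can be generated by -XIII, +IIXI, +IZII, +IIIZ, among other valid generating sets. Key observation: the block from step 6 through step 9 cancels to the identity and can be dropped.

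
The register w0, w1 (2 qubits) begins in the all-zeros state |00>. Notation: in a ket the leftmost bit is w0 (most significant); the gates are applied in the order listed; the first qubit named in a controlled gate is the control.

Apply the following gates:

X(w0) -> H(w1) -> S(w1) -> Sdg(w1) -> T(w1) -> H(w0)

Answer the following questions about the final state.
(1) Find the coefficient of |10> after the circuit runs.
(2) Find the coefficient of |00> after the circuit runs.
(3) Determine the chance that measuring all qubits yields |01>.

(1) |10> carries amplitude -1/2 in the final state.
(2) The final state's coefficient on |00> equals 1/2.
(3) Outcome |01> occurs with probability 1/4.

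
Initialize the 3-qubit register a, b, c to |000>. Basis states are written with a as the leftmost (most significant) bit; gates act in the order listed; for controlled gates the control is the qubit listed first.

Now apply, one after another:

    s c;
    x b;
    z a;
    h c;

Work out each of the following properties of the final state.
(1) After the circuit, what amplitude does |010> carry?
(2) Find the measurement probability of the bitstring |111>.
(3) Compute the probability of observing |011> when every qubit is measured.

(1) |010> carries amplitude sqrt(2)/2 in the final state.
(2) Outcome |111> occurs with probability 0.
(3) The probability of measuring |011> is 1/2.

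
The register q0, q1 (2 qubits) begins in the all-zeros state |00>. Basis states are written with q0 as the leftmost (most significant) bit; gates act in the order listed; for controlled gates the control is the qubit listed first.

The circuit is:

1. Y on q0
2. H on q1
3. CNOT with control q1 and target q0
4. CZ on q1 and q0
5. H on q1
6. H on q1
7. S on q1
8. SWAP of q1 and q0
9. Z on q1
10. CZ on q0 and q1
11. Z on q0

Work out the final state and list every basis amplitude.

The resulting statevector has amplitude 0 on |00>, -sqrt(2)*I/2 on |01>, sqrt(2)/2 on |10>, 0 on |11>. Key observation: steps 5-6 multiply out to the identity, so the circuit reduces to the remaining gates.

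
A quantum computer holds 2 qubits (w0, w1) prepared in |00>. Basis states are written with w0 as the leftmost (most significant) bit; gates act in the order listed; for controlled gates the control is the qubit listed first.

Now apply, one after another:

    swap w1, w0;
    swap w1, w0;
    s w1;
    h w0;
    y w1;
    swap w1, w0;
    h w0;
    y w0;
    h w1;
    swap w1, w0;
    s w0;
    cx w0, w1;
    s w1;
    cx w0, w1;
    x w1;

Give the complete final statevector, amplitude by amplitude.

The resulting statevector has amplitude -sqrt(2)*I/2 on |00>, -sqrt(2)/2 on |01>, 0 on |10>, 0 on |11>.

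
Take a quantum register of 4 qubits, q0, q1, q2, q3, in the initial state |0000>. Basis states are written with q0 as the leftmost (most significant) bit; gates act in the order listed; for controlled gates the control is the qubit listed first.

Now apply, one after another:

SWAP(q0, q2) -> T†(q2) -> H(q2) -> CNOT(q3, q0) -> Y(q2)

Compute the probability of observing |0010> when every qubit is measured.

Outcome |0010> occurs with probability 1/2.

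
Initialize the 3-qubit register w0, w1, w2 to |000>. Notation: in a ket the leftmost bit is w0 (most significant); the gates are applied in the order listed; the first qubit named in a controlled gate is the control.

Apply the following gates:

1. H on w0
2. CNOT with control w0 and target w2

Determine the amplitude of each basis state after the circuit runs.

After the circuit, the state carries amplitude sqrt(2)/2 on |000>, sqrt(2)/2 on |101>, and 0 on every other basis state.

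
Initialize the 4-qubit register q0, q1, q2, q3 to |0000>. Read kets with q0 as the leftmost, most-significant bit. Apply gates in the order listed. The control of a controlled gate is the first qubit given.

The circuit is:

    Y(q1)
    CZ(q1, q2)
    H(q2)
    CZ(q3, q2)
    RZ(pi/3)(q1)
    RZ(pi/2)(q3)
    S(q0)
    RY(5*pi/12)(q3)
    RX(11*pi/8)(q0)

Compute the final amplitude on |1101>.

The amplitude on |1101> is sqrt(6)*sqrt(sqrt(2)/4 + 1/2)*exp(-I*pi/12)*sin(5*pi/16)/4 - sqrt(2)*sqrt(1/2 - sqrt(2)/4)*exp(-I*pi/12)*sin(5*pi/16)/4.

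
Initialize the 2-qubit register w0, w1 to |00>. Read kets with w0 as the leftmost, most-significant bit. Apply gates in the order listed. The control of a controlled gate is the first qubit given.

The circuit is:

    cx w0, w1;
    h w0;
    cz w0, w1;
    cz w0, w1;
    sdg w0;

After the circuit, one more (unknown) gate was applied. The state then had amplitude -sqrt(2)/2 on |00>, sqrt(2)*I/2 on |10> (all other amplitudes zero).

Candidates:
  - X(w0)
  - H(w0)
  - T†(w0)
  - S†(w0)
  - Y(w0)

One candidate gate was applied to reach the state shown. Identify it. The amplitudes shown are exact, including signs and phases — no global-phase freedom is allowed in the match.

It was Y(w0) that produced the state shown. Key observation: the block from step 3 through step 4 cancels to the identity and can be dropped.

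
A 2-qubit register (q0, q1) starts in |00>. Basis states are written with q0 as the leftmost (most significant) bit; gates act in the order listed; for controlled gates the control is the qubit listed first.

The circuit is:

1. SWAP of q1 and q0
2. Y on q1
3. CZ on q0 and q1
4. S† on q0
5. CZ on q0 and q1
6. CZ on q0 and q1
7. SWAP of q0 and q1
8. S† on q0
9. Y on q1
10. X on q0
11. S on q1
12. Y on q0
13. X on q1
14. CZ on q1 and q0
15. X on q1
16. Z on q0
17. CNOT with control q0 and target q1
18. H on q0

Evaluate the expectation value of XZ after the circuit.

The observable XZ averages to -1.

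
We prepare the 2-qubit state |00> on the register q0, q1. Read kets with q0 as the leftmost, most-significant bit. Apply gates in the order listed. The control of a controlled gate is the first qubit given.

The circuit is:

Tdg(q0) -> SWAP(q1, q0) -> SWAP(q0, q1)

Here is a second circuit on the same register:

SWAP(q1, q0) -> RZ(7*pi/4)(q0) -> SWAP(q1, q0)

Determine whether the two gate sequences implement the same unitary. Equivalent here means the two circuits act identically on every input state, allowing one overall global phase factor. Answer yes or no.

No, they are not equivalent — no single phase factor reconciles the two unitaries.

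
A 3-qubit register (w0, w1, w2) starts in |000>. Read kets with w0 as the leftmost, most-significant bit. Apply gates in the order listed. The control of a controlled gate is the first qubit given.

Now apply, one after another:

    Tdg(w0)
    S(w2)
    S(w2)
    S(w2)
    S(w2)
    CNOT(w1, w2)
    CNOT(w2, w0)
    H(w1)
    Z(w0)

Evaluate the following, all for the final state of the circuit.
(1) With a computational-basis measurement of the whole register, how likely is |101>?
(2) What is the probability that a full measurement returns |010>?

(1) Outcome |101> occurs with probability 0. Key observation: the block from step 2 through step 5 cancels to the identity and can be dropped.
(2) The probability of measuring |010> is 1/2.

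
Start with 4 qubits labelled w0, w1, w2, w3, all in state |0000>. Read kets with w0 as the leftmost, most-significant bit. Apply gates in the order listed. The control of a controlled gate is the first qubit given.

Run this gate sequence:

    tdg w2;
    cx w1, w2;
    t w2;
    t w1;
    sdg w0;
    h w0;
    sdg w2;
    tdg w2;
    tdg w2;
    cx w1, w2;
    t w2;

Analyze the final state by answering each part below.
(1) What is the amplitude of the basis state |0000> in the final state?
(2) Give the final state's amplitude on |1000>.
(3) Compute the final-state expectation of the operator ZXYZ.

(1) |0000> carries amplitude sqrt(2)/2 in the final state.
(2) |1000> carries amplitude sqrt(2)/2 in the final state.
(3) The observable ZXYZ averages to 0.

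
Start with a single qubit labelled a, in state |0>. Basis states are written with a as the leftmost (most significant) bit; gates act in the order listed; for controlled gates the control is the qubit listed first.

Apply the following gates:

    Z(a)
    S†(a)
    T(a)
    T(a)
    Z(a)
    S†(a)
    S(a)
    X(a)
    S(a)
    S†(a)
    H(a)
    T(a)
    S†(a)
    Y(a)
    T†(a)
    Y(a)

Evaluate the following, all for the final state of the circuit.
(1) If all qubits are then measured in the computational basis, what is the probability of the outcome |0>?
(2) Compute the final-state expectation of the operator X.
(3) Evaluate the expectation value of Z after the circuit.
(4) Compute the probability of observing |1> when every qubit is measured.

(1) A full measurement returns |0> with probability 1/2.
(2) The expectation value of X is -1.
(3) The observable Z averages to 0.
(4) The probability of measuring |1> is 1/2.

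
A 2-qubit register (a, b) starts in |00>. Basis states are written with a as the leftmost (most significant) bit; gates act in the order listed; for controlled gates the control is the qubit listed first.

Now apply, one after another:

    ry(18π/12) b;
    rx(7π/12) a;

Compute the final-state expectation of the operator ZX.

The expectation value of ZX is -sqrt(2)/4 + sqrt(6)/4.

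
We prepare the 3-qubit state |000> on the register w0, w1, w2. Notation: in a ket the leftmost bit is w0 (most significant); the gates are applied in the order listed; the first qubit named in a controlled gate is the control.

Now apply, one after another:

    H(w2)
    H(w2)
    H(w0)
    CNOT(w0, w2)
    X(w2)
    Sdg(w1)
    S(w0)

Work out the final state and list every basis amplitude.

After the circuit, the state carries amplitude sqrt(2)/2 on |001>, sqrt(2)*I/2 on |100>, and 0 on every other basis state. Key observation: steps 1-2 multiply out to the identity, so the circuit reduces to the remaining gates.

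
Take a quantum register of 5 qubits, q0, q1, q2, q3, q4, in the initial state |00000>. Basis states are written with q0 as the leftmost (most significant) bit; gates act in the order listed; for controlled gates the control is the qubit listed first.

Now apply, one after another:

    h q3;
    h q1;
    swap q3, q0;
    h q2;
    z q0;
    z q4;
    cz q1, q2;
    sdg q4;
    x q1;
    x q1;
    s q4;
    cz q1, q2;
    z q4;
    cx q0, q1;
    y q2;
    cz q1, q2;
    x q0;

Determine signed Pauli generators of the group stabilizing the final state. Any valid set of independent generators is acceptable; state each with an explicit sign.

The stabilizer group can be generated by -XIIII, +IXZII, -IZXII, +IIIZI, +IIIIZ, among other valid generating sets. Key observation: steps 6-13 multiply out to the identity, so the circuit reduces to the remaining gates.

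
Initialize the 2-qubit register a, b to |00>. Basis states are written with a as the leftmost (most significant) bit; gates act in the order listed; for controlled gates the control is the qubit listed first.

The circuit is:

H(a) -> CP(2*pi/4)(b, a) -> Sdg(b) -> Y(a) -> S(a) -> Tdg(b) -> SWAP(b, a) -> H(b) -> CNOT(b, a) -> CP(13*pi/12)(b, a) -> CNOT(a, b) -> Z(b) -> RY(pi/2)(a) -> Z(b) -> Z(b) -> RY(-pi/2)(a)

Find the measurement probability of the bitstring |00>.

A full measurement returns |00> with probability 1/2. Key observation: gates 13-16 undo each other exactly, leaving only the rest of the circuit to track.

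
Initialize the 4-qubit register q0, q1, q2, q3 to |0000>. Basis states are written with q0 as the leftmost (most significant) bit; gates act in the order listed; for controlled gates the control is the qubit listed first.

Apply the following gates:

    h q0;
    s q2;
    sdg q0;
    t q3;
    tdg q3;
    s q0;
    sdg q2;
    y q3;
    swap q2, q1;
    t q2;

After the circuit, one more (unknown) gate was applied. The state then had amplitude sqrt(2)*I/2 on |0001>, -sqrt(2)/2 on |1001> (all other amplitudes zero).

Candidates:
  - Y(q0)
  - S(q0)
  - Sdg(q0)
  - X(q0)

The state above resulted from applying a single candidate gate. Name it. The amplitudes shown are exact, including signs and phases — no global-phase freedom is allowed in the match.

The unique candidate consistent with the amplitudes is S(q0). Key observation: steps 2-7 multiply out to the identity, so the circuit reduces to the remaining gates.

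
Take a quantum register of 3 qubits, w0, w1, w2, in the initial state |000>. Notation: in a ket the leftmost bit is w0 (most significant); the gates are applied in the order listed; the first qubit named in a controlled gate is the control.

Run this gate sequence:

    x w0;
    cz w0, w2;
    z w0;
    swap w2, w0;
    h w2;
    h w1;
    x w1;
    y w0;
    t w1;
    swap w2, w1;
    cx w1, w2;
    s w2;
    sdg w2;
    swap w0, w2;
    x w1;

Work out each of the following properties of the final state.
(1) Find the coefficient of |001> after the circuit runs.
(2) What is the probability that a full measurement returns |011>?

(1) |001> carries amplitude exp(3*I*pi/4)/2 in the final state. Key observation: steps 12-13 multiply out to the identity, so the circuit reduces to the remaining gates.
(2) The probability of measuring |011> is 1/4.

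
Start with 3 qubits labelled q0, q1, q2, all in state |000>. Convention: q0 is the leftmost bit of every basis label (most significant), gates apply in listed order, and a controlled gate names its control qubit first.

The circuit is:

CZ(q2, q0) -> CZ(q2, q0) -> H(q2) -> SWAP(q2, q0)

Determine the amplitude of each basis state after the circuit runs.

After the circuit, the state carries amplitude sqrt(2)/2 on |000>, sqrt(2)/2 on |100>, and 0 on every other basis state. Key observation: the block from step 1 through step 2 cancels to the identity and can be dropped.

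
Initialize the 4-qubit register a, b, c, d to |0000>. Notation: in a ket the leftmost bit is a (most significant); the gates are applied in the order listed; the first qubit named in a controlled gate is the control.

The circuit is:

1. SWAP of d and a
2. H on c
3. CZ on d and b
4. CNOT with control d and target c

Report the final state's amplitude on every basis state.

After the circuit, the state carries amplitude sqrt(2)/2 on |0000>, sqrt(2)/2 on |0010>, and 0 on every other basis state.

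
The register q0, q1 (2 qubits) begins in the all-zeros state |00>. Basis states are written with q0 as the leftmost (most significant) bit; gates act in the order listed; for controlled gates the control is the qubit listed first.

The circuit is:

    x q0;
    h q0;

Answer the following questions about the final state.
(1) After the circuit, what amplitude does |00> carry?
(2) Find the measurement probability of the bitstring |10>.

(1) The amplitude on |00> is sqrt(2)/2.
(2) A full measurement returns |10> with probability 1/2.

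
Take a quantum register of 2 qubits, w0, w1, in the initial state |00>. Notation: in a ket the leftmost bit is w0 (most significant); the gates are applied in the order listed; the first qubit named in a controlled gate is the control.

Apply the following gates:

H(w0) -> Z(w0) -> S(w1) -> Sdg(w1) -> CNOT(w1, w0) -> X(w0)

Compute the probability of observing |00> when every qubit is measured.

Outcome |00> occurs with probability 1/2. Key observation: gates 3-4 undo each other exactly, leaving only the rest of the circuit to track.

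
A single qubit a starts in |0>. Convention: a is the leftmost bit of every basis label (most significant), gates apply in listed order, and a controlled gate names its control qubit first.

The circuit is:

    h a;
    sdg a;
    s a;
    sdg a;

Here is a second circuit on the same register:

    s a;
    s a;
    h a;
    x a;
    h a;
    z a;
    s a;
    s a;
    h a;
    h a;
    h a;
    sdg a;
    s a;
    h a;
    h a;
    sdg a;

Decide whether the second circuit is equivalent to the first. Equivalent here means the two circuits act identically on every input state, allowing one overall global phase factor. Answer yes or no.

Yes, they are equivalent — the unitaries differ by at most a global phase.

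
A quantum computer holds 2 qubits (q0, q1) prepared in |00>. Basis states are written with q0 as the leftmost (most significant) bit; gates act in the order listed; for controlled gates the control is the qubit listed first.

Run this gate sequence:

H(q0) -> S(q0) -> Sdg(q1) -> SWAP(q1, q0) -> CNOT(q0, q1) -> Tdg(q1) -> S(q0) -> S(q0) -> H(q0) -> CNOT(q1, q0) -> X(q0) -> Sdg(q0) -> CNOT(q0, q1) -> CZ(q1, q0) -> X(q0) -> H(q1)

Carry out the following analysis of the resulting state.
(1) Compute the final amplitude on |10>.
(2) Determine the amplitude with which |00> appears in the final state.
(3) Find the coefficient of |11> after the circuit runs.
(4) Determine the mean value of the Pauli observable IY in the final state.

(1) |10> carries amplitude sqrt(2)*(1 + exp(I*pi/4))/4 in the final state.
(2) |00> carries amplitude sqrt(2)*(-exp(3*I*pi/4) + I)/4 in the final state.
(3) |11> carries amplitude sqrt(2)*(1 - exp(I*pi/4))/4 in the final state.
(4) The expectation value of IY is -sqrt(2)/2.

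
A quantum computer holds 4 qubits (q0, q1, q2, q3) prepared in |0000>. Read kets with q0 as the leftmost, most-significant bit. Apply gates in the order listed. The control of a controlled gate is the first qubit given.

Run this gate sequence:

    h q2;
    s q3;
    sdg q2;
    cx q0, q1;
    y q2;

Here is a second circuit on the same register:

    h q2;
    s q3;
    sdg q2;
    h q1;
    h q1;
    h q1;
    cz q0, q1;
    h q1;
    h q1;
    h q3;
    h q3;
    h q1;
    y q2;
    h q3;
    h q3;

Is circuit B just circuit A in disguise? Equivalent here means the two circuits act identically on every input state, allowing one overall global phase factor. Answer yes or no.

Yes: on every input state the two circuits agree up to one overall phase factor.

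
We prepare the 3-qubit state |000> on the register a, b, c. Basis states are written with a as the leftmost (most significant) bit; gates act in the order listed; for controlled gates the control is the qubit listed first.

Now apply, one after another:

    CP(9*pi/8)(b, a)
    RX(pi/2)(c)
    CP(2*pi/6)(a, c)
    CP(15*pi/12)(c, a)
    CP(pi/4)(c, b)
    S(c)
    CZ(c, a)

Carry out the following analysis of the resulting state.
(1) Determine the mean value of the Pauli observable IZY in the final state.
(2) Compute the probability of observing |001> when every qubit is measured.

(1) In the final state, IZY has expectation 0.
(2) A full measurement returns |001> with probability 1/2.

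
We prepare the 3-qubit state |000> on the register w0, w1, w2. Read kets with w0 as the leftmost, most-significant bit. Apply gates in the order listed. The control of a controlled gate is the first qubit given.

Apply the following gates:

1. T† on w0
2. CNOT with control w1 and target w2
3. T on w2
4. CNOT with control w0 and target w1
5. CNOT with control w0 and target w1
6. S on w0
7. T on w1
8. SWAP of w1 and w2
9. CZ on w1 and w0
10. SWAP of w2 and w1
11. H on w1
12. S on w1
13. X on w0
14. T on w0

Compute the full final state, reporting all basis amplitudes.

The final amplitudes are sqrt(2)*exp(I*pi/4)/2 on |100>, sqrt(2)*exp(3*I*pi/4)/2 on |110>, and 0 on every other basis state.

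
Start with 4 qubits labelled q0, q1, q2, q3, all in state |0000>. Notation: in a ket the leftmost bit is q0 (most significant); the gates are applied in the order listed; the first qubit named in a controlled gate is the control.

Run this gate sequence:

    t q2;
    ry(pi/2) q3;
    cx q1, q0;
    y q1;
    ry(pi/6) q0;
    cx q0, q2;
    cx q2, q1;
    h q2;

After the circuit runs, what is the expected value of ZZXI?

The observable ZZXI averages to -sqrt(3)/2.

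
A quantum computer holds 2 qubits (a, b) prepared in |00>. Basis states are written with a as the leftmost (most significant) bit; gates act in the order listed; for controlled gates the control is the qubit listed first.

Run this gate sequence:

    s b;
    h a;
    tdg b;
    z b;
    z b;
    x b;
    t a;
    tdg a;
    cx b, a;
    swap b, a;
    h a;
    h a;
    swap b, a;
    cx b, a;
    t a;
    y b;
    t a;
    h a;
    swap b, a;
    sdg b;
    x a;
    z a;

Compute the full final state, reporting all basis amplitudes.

After the circuit, the state carries amplitude 0 on |00>, 0 on |01>, -1/2 + I/2 on |10>, 1/2 - I/2 on |11>. Key observation: gates 8-15 undo each other exactly, leaving only the rest of the circuit to track.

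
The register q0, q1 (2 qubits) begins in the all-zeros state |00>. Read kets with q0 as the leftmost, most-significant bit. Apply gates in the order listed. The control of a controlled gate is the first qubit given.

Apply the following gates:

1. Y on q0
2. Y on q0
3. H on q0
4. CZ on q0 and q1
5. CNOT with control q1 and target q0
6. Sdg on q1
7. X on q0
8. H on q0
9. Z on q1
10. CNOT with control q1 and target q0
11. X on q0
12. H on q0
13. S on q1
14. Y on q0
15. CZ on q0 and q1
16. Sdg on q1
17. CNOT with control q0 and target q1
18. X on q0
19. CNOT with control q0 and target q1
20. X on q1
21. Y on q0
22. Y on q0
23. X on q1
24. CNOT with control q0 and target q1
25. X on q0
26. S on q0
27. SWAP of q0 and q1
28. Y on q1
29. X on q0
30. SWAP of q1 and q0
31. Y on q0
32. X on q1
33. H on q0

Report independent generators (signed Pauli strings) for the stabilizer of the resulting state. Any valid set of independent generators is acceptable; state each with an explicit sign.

The final state is stabilized by the group generated by +XZ, +ZY; other independent generating sets are equally valid. Key observation: the block from step 18 through step 25 cancels to the identity and can be dropped.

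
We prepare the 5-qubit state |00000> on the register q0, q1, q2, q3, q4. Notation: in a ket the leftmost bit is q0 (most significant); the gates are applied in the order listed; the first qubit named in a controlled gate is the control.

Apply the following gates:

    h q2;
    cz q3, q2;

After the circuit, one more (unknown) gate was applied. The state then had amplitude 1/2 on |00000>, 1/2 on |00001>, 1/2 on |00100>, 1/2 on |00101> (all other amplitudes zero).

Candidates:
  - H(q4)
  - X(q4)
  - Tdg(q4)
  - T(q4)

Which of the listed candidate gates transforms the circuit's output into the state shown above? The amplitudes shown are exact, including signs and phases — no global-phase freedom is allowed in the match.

It was H(q4) that produced the state shown.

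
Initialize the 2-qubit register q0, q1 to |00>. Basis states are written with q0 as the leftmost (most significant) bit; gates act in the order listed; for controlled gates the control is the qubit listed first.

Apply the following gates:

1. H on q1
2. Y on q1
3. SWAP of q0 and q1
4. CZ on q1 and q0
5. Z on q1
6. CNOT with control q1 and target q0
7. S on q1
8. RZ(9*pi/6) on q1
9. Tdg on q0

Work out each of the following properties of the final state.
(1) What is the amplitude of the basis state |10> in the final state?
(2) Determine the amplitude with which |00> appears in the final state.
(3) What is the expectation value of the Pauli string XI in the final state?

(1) The final state's coefficient on |10> equals -sqrt(2)*I/2.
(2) The amplitude on |00> is sqrt(2)*exp(3*I*pi/4)/2.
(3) In the final state, XI has expectation -sqrt(2)/2.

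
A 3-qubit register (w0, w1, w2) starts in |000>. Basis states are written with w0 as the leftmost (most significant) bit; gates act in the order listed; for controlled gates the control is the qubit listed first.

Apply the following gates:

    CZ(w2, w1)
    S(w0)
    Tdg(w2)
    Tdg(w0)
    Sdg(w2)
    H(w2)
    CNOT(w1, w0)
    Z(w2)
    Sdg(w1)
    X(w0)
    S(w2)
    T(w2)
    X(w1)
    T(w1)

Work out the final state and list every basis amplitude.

The final amplitudes are sqrt(2)*exp(I*pi/4)/2 on |110>, sqrt(2)/2 on |111>, and 0 on every other basis state.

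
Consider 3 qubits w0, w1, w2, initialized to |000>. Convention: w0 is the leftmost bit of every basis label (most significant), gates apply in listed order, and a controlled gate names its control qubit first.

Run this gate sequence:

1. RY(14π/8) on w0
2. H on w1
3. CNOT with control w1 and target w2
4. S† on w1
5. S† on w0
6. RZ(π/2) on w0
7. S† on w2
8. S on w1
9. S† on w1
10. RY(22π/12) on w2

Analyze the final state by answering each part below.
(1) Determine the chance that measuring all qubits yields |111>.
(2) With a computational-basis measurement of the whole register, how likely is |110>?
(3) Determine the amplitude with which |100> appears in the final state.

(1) A full measurement returns |111> with probability -sqrt(2)/16 - sqrt(6)/32 + sqrt(3)/16 + 1/8.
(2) The probability of measuring |110> is -sqrt(3)/16 - sqrt(2)/16 + sqrt(6)/32 + 1/8.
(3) |100> carries amplitude (1 + sqrt(3))*sqrt(2 - sqrt(2))*exp(3*I*pi/4)/8 in the final state.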